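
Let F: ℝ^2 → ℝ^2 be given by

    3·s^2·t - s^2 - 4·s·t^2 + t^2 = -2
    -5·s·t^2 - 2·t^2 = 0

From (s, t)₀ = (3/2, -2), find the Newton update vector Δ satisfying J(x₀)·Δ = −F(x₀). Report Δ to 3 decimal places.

At (3/2, -2): F = (-33.750, -38.000).
Jacobian J = [[6·s·t - 2·s - 4·t^2, 3·s^2 - 8·s·t + 2·t], [-5·t^2, -10·s·t - 4·t]].
At the point, J = [[-37.000, 26.750], [-20.000, 38.000]] (det J = -871.000).
Solving J·Δ = −F gives Δ = (-0.305, 0.839).

(-0.305, 0.839)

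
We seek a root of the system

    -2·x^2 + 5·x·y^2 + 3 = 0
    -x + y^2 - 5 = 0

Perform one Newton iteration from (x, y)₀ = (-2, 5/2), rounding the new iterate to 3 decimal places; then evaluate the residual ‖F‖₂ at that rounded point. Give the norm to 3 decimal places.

15.812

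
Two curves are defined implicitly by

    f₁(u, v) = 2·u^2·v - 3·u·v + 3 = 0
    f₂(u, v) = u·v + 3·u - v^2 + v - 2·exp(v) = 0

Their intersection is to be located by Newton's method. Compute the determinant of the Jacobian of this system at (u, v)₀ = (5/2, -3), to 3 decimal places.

-197.409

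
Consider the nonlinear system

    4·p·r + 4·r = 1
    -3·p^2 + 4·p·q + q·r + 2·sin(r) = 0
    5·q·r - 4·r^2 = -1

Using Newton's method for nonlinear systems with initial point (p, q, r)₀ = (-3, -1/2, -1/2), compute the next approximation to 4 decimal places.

At (-3, -1/2, -1/2): F = (3.0000, -21.708851, 1.2500).
Jacobian J = [[4·r, 0, 4·p + 4], [-6·p + 4·q, 4·p + r, q + 2·cos(r)], [0, 5·r, 5·q - 8·r]].
At the point, J = [[-2.0000, 0.0000, -8.0000], [16.0000, -12.5000, 1.255165], [0.0000, -2.5000, 1.5000]] (det J = 351.224174).
Solving J·Δ = −F gives Δ = (1.7254, 0.4662, -0.0564).
Then the next iterate is (p, q, r)₁ = (-1.2746, -0.0338, -0.5564).

(-1.2746, -0.0338, -0.5564)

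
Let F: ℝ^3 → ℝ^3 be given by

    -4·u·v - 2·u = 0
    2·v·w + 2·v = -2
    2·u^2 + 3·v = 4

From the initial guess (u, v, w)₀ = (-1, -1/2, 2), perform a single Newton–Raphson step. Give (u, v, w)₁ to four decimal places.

At (-1, -1/2, 2): F = (0.0000, -1.0000, -3.5000).
Jacobian J = [[-4·v - 2, -4·u, 0], [0, 2·w + 2, 2·v], [4·u, 3, 0]].
At the point, J = [[0.0000, 4.0000, 0.0000], [0.0000, 6.0000, -1.0000], [-4.0000, 3.0000, 0.0000]] (det J = 16.0000).
Solving J·Δ = −F gives Δ = (-0.8750, 0.0000, -1.0000).
Then the next iterate is (u, v, w)₁ = (-1.8750, -0.5000, 1.0000).

(-1.8750, -0.5000, 1.0000)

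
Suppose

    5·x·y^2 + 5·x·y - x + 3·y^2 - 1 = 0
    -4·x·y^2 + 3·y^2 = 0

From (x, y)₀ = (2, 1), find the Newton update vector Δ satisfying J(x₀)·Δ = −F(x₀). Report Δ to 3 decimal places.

(0.370, -0.648)

At (2, 1): F = (20.000, -5.000).
Jacobian J = [[5·y^2 + 5·y - 1, 10·x·y + 5·x + 6·y], [-4·y^2, -8·x·y + 6·y]].
At the point, J = [[9.000, 36.000], [-4.000, -10.000]] (det J = 54.000).
Solving J·Δ = −F gives Δ = (0.370, -0.648).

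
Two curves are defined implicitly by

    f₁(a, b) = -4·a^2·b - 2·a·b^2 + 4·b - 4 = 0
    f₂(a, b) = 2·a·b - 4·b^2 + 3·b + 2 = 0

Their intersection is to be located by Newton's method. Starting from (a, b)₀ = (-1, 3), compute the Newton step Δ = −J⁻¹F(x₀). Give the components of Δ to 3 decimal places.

At (-1, 3): F = (14.000, -31.000).
Jacobian J = [[-8·a·b - 2·b^2, -4·a^2 - 4·a·b + 4], [2·b, 2·a - 8·b + 3]].
At the point, J = [[6.000, 12.000], [6.000, -23.000]] (det J = -210.000).
Solving J·Δ = −F gives Δ = (0.238, -1.286).

(0.238, -1.286)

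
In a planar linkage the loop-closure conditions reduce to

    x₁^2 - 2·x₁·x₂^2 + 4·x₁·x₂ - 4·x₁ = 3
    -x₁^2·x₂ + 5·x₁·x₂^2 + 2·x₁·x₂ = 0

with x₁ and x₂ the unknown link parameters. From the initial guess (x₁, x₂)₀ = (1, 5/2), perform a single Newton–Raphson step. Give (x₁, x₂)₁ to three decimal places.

(1.262, 0.887)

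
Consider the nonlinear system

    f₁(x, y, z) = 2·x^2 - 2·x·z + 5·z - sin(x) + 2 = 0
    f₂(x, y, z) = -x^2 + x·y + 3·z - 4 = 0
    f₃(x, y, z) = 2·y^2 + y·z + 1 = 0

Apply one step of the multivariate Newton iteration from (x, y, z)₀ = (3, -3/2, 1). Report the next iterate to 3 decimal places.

At (3, -3/2, 1): F = (18.85888, -14.500, 4.000).
Jacobian J = [[4·x - 2·z - cos(x), 0, -2·x + 5], [-2·x + y, x, 3], [0, 4·y + z, y]].
At the point, J = [[10.98999, 0.000, -1.000], [-7.500, 3.000, 3.000], [0.000, -5.000, -1.500]] (det J = 77.89492).
Solving J·Δ = −F gives Δ = (-1.765, 0.963, -0.543).
Then the next iterate is (x, y, z)₁ = (1.235, -0.537, 0.457).

(1.235, -0.537, 0.457)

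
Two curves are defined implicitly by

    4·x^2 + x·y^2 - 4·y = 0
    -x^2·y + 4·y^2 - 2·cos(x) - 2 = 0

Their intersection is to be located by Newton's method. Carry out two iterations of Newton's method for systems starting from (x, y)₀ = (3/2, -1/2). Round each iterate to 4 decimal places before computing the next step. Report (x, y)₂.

(-1.2708, -1.1816)

At (3/2, -1/2): F = (11.3750, -0.016474).
Jacobian J = [[8·x + y^2, 2·x·y - 4], [-2·x·y + 2·sin(x), -x^2 + 8·y]].
At the point, J = [[12.2500, -5.5000], [3.494990, -6.2500]] (det J = -57.340055).
Solving J·Δ = −F gives Δ = (-1.2414, -0.6968).
Then the next iterate is (x, y)₁ = (0.2586, -1.1968).
Round to (0.2586, -1.1968) and repeat: F = (5.425096, 1.875858), J = [[3.501130, -4.618985], [1.130440, -9.641274]].
Δ = (-1.5294, 0.0152), so (x, y)₂ = (-1.2708, -1.1816).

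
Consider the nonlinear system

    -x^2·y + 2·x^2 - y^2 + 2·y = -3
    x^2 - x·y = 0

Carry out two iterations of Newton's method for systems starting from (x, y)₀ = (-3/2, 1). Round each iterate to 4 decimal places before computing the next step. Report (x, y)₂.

(0.0950, 3.4506)

At (-3/2, 1): F = (6.2500, 3.7500).
Jacobian J = [[-2·x·y + 4·x, -x^2 - 2·y + 2], [2·x - y, -x]].
At the point, J = [[-3.0000, -2.2500], [-4.0000, 1.5000]] (det J = -13.5000).
Solving J·Δ = −F gives Δ = (1.3194, 1.0185).
Then the next iterate is (x, y)₁ = (-0.1806, 2.0185).
Round to (-0.1806, 2.0185) and repeat: F = (2.962054, 0.397157), J = [[0.006682, -2.069616], [-2.3797, 0.1806]].
Δ = (0.2756, 1.4321), so (x, y)₂ = (0.0950, 3.4506).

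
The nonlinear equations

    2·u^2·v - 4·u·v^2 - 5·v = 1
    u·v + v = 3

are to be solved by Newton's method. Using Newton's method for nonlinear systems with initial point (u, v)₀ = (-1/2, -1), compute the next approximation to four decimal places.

(-3.3421, 0.3158)

At (-1/2, -1): F = (5.5000, -3.5000).
Jacobian J = [[4·u·v - 4·v^2, 2·u^2 - 8·u·v - 5], [v, u + 1]].
At the point, J = [[-2.0000, -8.5000], [-1.0000, 0.5000]] (det J = -9.5000).
Solving J·Δ = −F gives Δ = (-2.8421, 1.3158).
Then the next iterate is (u, v)₁ = (-3.3421, 0.3158).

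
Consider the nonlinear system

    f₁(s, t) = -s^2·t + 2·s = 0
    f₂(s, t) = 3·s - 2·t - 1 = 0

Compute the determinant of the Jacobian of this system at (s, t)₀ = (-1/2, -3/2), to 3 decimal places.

J = [[-2·s·t + 2, -s^2], [3, -2]].
At the point, J = [[0.500, -0.250], [3.000, -2.000]].
det J = -0.250.

-0.250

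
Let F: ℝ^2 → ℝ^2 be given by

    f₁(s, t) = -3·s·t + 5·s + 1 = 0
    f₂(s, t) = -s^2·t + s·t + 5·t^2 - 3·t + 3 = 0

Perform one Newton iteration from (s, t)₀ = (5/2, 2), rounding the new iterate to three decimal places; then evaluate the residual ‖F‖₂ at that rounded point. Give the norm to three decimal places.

0.748

At (5/2, 2): F = (-1.500, 9.500).
Jacobian J = [[-3·t + 5, -3·s], [-2·s·t + t, -s^2 + s + 10·t - 3]].
At the point, J = [[-1.000, -7.500], [-8.000, 13.250]] (det J = -73.250).
Solving J·Δ = −F gives Δ = (0.701, -0.294).
Then the next iterate is (s, t)₁ = (3.201, 1.706).
Re-evaluating at (3.201, 1.706): F = (0.62228, 0.41473), so ‖F‖₂ = 0.748.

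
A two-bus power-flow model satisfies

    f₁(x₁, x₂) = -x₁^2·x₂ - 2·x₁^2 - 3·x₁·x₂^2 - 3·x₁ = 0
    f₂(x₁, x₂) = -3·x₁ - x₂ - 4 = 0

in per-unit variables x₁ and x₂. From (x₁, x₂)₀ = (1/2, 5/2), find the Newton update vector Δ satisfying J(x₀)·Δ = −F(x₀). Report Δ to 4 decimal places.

(16.6667, -58.0000)

At (1/2, 5/2): F = (-12.0000, -8.0000).
Jacobian J = [[-2·x₁·x₂ - 4·x₁ - 3·x₂^2 - 3, -x₁^2 - 6·x₁·x₂], [-3, -1]].
At the point, J = [[-26.2500, -7.7500], [-3.0000, -1.0000]] (det J = 3.0000).
Solving J·Δ = −F gives Δ = (16.6667, -58.0000).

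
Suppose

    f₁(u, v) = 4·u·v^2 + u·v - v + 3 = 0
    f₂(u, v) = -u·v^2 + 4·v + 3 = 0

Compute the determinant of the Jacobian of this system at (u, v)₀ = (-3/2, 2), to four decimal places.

74.0000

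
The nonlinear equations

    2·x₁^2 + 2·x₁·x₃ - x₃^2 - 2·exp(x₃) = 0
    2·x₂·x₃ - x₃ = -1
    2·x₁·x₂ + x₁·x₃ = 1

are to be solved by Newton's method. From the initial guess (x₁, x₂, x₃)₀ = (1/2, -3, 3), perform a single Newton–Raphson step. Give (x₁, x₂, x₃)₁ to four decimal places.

(0.1851, -0.9113, 1.9332)

At (1/2, -3, 3): F = (-45.671074, -20.0000, -2.5000).
Jacobian J = [[4·x₁ + 2·x₃, 0, 2·x₁ - 2·x₃ - 2·exp(x₃)], [0, 2·x₃, 2·x₂ - 1], [2·x₂ + x₃, 2·x₁, x₁]].
At the point, J = [[8.0000, 0.0000, -45.171074], [0.0000, 6.0000, -7.0000], [-3.0000, 1.0000, 0.5000]] (det J = -733.079329).
Solving J·Δ = −F gives Δ = (-0.3149, 2.0887, -1.0668).
Then the next iterate is (x₁, x₂, x₃)₁ = (0.1851, -0.9113, 1.9332).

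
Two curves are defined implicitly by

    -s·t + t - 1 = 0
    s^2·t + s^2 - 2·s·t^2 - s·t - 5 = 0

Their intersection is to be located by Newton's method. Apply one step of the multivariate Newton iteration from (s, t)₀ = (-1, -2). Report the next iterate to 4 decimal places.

(6.5000, -7.0000)

At (-1, -2): F = (-5.0000, 0.0000).
Jacobian J = [[-t, -s + 1], [2·s·t + 2·s - 2·t^2 - t, s^2 - 4·s·t - s]].
At the point, J = [[2.0000, 2.0000], [-4.0000, -6.0000]] (det J = -4.0000).
Solving J·Δ = −F gives Δ = (7.5000, -5.0000).
Then the next iterate is (s, t)₁ = (6.5000, -7.0000).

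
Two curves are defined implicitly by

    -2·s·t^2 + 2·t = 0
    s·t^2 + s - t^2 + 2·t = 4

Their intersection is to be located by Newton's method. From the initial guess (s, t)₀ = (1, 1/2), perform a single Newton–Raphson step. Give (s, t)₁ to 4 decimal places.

(2.0000, 0.8750)

At (1, 1/2): F = (0.5000, -2.0000).
Jacobian J = [[-2·t^2, -4·s·t + 2], [t^2 + 1, 2·s·t - 2·t + 2]].
At the point, J = [[-0.5000, 0.0000], [1.2500, 2.0000]] (det J = -1.0000).
Solving J·Δ = −F gives Δ = (1.0000, 0.3750).
Then the next iterate is (s, t)₁ = (2.0000, 0.8750).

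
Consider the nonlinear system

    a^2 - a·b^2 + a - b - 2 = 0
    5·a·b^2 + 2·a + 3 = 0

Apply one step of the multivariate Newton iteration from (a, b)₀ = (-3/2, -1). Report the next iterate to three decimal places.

(-2.162, -0.191)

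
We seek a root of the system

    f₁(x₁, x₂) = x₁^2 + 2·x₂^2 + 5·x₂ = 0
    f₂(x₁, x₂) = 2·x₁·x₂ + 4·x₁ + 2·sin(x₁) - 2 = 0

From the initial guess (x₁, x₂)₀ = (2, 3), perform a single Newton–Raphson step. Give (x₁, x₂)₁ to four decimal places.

(0.6492, 1.1414)

At (2, 3): F = (37.0000, 19.818595).
Jacobian J = [[2·x₁, 4·x₂ + 5], [2·x₂ + 2·cos(x₁) + 4, 2·x₁]].
At the point, J = [[4.0000, 17.0000], [9.167706, 4.0000]] (det J = -139.851008).
Solving J·Δ = −F gives Δ = (-1.3508, -1.8586).
Then the next iterate is (x₁, x₂)₁ = (0.6492, 1.1414).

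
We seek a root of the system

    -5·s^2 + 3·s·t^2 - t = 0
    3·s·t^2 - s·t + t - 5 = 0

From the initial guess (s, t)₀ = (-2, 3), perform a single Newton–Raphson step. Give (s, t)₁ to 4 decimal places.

At (-2, 3): F = (-77.0000, -50.0000).
Jacobian J = [[-10·s + 3·t^2, 6·s·t - 1], [3·t^2 - t, 6·s·t - s + 1]].
At the point, J = [[47.0000, -37.0000], [24.0000, -33.0000]] (det J = -663.0000).
Solving J·Δ = −F gives Δ = (1.0422, -0.7572).
Then the next iterate is (s, t)₁ = (-0.9578, 2.2428).

(-0.9578, 2.2428)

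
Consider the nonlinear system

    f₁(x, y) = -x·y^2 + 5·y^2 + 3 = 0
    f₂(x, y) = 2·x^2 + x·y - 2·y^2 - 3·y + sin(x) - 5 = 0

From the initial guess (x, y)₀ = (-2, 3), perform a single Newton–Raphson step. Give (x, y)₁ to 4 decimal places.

(-2.4631, 1.3293)

At (-2, 3): F = (66.0000, -30.909297).
Jacobian J = [[-y^2, -2·x·y + 10·y], [4·x + y + cos(x), x - 4·y - 3]].
At the point, J = [[-9.0000, 42.0000], [-5.416147, -17.0000]] (det J = 380.478167).
Solving J·Δ = −F gives Δ = (-0.4631, -1.6707).
Then the next iterate is (x, y)₁ = (-2.4631, 1.3293).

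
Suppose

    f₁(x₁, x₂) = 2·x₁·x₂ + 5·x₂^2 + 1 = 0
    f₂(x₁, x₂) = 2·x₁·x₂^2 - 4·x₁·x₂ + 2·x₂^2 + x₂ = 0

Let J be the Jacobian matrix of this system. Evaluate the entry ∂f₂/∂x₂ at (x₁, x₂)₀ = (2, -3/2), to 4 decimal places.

∂f₂/∂x₂ = 4·x₁·x₂ - 4·x₁ + 4·x₂ + 1.
At (2, -3/2) this is -25.0000.

-25.0000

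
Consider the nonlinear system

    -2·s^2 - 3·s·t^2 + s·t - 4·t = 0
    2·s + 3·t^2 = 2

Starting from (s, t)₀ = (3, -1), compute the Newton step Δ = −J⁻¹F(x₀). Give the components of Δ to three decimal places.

(-0.597, 0.968)

At (3, -1): F = (-26.000, 7.000).
Jacobian J = [[-4·s - 3·t^2 + t, -6·s·t + s - 4], [2, 6·t]].
At the point, J = [[-16.000, 17.000], [2.000, -6.000]] (det J = 62.000).
Solving J·Δ = −F gives Δ = (-0.597, 0.968).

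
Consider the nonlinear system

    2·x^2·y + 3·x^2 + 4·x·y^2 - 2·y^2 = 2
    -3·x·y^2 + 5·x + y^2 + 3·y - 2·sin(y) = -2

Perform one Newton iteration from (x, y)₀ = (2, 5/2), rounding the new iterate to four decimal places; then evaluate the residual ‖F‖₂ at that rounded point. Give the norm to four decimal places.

At (2, 5/2): F = (67.5000, -12.946944).
Jacobian J = [[4·x·y + 6·x + 4·y^2, 2·x^2 + 8·x·y - 4·y], [-3·y^2 + 5, -6·x·y + 2·y - 2·cos(y) + 3]].
At the point, J = [[57.0000, 38.0000], [-13.7500, -20.397713]] (det J = -640.169628).
Solving J·Δ = −F gives Δ = (-1.3822, 0.2970).
Then the next iterate is (x, y)₁ = (0.6178, 2.7970).
Re-evaluating at (0.6178, 2.7970): F = (4.966427, 6.128047), so ‖F‖₂ = 7.8879.

7.8879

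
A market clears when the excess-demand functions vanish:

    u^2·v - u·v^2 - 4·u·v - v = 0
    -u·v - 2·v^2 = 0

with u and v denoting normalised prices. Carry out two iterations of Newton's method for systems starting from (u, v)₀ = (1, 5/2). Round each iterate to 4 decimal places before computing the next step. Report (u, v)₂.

At (1, 5/2): F = (-16.2500, -15.0000).
Jacobian J = [[2·u·v - v^2 - 4·v, u^2 - 2·u·v - 4·u - 1], [-v, -u - 4·v]].
At the point, J = [[-11.2500, -9.0000], [-2.5000, -11.0000]] (det J = 101.2500).
Solving J·Δ = −F gives Δ = (-0.4321, -1.2654).
Then the next iterate is (u, v)₁ = (0.5679, 1.2346).
Round to (0.5679, 1.2346) and repeat: F = (-4.506560, -3.749604), J = [[-5.060378, -4.351348], [-1.2346, -5.5063]].
Δ = (-0.3779, -0.5962), so (u, v)₂ = (0.1900, 0.6384).

(0.1900, 0.6384)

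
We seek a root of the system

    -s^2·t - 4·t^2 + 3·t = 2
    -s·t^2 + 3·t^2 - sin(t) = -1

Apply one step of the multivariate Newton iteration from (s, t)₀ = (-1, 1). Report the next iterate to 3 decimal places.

(-0.452, 0.516)

At (-1, 1): F = (-4.000, 4.15853).
Jacobian J = [[-2·s·t, -s^2 - 8·t + 3], [-t^2, -2·s·t + 6·t - cos(t)]].
At the point, J = [[2.000, -6.000], [-1.000, 7.45970]] (det J = 8.91940).
Solving J·Δ = −F gives Δ = (0.548, -0.484).
Then the next iterate is (s, t)₁ = (-0.452, 0.516).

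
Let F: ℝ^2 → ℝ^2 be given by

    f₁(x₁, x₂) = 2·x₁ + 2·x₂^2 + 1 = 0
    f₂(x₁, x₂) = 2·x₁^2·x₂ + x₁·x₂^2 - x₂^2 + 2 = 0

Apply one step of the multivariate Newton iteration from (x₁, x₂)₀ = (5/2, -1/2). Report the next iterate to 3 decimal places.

(-2.600, -2.350)

At (5/2, -1/2): F = (6.500, -3.875).
Jacobian J = [[2, 4·x₂], [4·x₁·x₂ + x₂^2, 2·x₁^2 + 2·x₁·x₂ - 2·x₂]].
At the point, J = [[2.000, -2.000], [-4.750, 11.000]] (det J = 12.500).
Solving J·Δ = −F gives Δ = (-5.100, -1.850).
Then the next iterate is (x₁, x₂)₁ = (-2.600, -2.350).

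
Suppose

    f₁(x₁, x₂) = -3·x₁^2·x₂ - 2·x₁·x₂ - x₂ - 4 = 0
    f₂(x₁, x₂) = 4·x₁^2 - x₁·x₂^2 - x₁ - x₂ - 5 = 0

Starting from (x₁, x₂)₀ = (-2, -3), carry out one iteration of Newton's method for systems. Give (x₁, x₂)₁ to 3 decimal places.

At (-2, -3): F = (23.000, 34.000).
Jacobian J = [[-6·x₁·x₂ - 2·x₂, -3·x₁^2 - 2·x₁ - 1], [8·x₁ - x₂^2 - 1, -2·x₁·x₂ - 1]].
At the point, J = [[-30.000, -9.000], [-26.000, -13.000]] (det J = 156.000).
Solving J·Δ = −F gives Δ = (-0.045, 2.705).
Then the next iterate is (x₁, x₂)₁ = (-2.045, -0.295).

(-2.045, -0.295)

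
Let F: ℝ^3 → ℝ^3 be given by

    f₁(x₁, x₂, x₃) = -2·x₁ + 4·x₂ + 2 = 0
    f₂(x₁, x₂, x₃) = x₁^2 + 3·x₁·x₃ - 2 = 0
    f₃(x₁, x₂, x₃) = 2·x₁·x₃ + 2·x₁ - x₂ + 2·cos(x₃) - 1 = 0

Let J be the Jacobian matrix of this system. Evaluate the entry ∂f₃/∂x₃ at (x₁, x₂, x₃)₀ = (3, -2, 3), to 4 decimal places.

∂f₃/∂x₃ = 2·x₁ - 2·sin(x₃).
At (3, -2, 3) this is 5.7178.

5.7178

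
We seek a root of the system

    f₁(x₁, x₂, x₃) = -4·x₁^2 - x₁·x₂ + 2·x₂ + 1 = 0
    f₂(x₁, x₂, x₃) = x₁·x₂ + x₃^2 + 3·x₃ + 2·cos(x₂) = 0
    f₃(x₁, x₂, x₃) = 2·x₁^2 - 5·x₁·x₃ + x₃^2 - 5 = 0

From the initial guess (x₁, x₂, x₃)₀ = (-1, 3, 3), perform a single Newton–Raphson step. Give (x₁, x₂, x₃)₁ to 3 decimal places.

At (-1, 3, 3): F = (6.000, 13.02002, 21.000).
Jacobian J = [[-8·x₁ - x₂, -x₁ + 2, 0], [x₂, x₁ - 2·sin(x₂), 2·x₃ + 3], [4·x₁ - 5·x₃, 0, -5·x₁ + 2·x₃]].
At the point, J = [[5.000, 3.000, 0.000], [3.000, -1.28224, 9.000], [-19.000, 0.000, 11.000]] (det J = -682.52320).
Solving J·Δ = −F gives Δ = (0.077, -2.129, -1.776).
Then the next iterate is (x₁, x₂, x₃)₁ = (-0.923, 0.871, 1.224).

(-0.923, 0.871, 1.224)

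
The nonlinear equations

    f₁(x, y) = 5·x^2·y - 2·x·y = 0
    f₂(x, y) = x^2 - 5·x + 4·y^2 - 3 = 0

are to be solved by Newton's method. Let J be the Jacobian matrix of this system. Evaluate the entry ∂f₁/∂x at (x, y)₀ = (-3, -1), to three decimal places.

∂f₁/∂x = 10·x·y - 2·y.
At (-3, -1) this is 32.000.

32.000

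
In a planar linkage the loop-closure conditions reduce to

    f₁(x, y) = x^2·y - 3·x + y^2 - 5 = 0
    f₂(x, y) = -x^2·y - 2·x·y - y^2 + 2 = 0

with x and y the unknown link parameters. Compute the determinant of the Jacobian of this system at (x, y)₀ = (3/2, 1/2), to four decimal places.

17.5000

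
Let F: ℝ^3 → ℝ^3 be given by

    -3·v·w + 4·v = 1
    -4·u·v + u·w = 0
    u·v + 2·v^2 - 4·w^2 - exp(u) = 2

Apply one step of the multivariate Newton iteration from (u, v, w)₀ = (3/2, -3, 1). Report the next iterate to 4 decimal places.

At (3/2, -3, 1): F = (-4.0000, 19.5000, 3.018311).
Jacobian J = [[0, -3·w + 4, -3·v], [-4·v + w, -4·u, u], [v - exp(u), u + 4·v, -8·w]].
At the point, J = [[0.0000, 1.0000, 9.0000], [13.0000, -6.0000, 1.5000], [-7.481689, -10.5000, -8.0000]] (det J = -1539.733743).
Solving J·Δ = −F gives Δ = (-1.1523, 0.8411, 0.3510).
Then the next iterate is (u, v, w)₁ = (0.3477, -2.1589, 1.3510).

(0.3477, -2.1589, 1.3510)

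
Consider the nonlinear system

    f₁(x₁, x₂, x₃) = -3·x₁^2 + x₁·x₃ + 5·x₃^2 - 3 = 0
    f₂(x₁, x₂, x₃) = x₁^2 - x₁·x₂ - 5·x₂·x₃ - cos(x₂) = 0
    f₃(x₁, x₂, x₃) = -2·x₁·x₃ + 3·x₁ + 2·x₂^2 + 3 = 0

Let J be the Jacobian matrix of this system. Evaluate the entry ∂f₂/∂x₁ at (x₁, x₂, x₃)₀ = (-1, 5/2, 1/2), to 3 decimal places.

∂f₂/∂x₁ = 2·x₁ - x₂.
At (-1, 5/2, 1/2) this is -4.500.

-4.500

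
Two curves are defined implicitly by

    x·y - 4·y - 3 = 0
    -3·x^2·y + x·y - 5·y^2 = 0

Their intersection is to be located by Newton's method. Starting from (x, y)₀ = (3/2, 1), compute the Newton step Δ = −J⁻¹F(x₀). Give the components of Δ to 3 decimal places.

At (3/2, 1): F = (-5.500, -10.250).
Jacobian J = [[y, x - 4], [-6·x·y + y, -3·x^2 + x - 10·y]].
At the point, J = [[1.000, -2.500], [-8.000, -15.250]] (det J = -35.250).
Solving J·Δ = −F gives Δ = (1.652, -1.539).

(1.652, -1.539)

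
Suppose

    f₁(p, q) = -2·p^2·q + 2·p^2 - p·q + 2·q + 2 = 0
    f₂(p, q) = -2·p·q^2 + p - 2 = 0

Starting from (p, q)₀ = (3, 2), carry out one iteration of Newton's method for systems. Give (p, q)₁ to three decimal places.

At (3, 2): F = (-18.000, -23.000).
Jacobian J = [[-4·p·q + 4·p - q, -2·p^2 - p + 2], [-2·q^2 + 1, -4·p·q]].
At the point, J = [[-14.000, -19.000], [-7.000, -24.000]] (det J = 203.000).
Solving J·Δ = −F gives Δ = (0.025, -0.966).
Then the next iterate is (p, q)₁ = (3.025, 1.034).

(3.025, 1.034)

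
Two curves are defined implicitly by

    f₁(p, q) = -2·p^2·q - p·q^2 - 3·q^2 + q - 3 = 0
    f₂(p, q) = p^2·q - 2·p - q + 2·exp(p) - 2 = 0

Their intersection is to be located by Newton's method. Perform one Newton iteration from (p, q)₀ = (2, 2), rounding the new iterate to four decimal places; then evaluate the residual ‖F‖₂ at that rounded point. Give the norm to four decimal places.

12.0551

At (2, 2): F = (-37.0000, 14.778112).
Jacobian J = [[-4·p·q - q^2, -2·p^2 - 2·p·q - 6·q + 1], [2·p·q + 2·exp(p) - 2, p^2 - 1]].
At the point, J = [[-20.0000, -27.0000], [20.778112, 3.0000]] (det J = 501.009029).
Solving J·Δ = −F gives Δ = (-0.5749, -0.9445).
Then the next iterate is (p, q)₁ = (1.4251, 1.0555).
Re-evaluating at (1.4251, 1.0555): F = (-11.161668, 4.554473), so ‖F‖₂ = 12.0551.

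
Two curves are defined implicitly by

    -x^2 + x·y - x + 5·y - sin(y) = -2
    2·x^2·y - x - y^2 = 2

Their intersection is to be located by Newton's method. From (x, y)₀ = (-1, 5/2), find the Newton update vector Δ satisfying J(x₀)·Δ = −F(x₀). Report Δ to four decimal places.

(0.5531, -2.7779)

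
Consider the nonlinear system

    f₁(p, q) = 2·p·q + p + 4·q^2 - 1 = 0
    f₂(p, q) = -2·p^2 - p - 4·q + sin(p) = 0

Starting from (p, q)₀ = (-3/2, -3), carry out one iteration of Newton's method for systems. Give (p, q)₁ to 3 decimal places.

(-1.794, -1.372)

At (-3/2, -3): F = (42.500, 8.00251).
Jacobian J = [[2·q + 1, 2·p + 8·q], [-4·p + cos(p) - 1, -4]].
At the point, J = [[-5.000, -27.000], [5.07074, -4.000]] (det J = 156.90990).
Solving J·Δ = −F gives Δ = (-0.294, 1.628).
Then the next iterate is (p, q)₁ = (-1.794, -1.372).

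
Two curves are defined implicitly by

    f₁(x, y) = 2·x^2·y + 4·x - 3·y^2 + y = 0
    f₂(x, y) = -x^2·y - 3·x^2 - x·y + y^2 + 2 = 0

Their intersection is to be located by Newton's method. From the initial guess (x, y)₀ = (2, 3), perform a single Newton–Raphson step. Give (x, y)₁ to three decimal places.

(1.296, 1.700)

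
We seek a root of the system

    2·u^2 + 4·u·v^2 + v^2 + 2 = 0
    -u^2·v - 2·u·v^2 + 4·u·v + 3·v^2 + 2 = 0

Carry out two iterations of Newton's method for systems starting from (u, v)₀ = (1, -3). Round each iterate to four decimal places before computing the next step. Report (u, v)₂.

At (1, -3): F = (49.0000, 2.0000).
Jacobian J = [[4·u + 4·v^2, 8·u·v + 2·v], [-2·u·v - 2·v^2 + 4·v, -u^2 - 4·u·v + 4·u + 6·v]].
At the point, J = [[40.0000, -30.0000], [-24.0000, -3.0000]] (det J = -840.0000).
Solving J·Δ = −F gives Δ = (-0.1036, 1.4952).
Then the next iterate is (u, v)₁ = (0.8964, -1.5048).
Round to (0.8964, -1.5048) and repeat: F = (13.990804, 0.547157), J = [[12.643292, -13.800822], [-7.850241, -0.851122]].
Δ = (-0.0366, 0.9803), so (u, v)₂ = (0.8598, -0.5245).

(0.8598, -0.5245)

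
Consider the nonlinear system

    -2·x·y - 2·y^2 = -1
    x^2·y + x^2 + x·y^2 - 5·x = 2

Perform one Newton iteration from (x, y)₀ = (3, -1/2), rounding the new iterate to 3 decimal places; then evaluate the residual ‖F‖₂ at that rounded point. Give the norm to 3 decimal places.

3479.223

At (3, -1/2): F = (3.500, -11.750).
Jacobian J = [[-2·y, -2·x - 4·y], [2·x·y + 2·x + y^2 - 5, x^2 + 2·x·y]].
At the point, J = [[1.000, -4.000], [-1.750, 6.000]] (det J = -1.000).
Solving J·Δ = −F gives Δ = (-26.000, -5.625).
Then the next iterate is (x, y)₁ = (-23.000, -6.125).
Re-evaluating at (-23.000, -6.125): F = (-355.78125, -3460.98438), so ‖F‖₂ = 3479.223.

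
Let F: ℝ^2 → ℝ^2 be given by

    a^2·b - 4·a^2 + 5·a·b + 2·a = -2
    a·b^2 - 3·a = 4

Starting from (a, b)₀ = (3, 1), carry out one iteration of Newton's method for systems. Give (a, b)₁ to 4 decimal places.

At (3, 1): F = (-4.0000, -10.0000).
Jacobian J = [[2·a·b - 8·a + 5·b + 2, a^2 + 5·a], [b^2 - 3, 2·a·b]].
At the point, J = [[-11.0000, 24.0000], [-2.0000, 6.0000]] (det J = -18.0000).
Solving J·Δ = −F gives Δ = (12.0000, 5.6667).
Then the next iterate is (a, b)₁ = (15.0000, 6.6667).

(15.0000, 6.6667)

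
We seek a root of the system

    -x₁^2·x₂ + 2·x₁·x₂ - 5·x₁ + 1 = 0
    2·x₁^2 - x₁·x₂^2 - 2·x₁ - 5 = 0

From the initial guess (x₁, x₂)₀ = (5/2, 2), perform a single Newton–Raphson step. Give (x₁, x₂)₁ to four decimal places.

At (5/2, 2): F = (-14.0000, -7.5000).
Jacobian J = [[-2·x₁·x₂ + 2·x₂ - 5, -x₁^2 + 2·x₁], [4·x₁ - x₂^2 - 2, -2·x₁·x₂]].
At the point, J = [[-11.0000, -1.2500], [4.0000, -10.0000]] (det J = 115.0000).
Solving J·Δ = −F gives Δ = (-1.1359, -1.2043).
Then the next iterate is (x₁, x₂)₁ = (1.3641, 0.7957).

(1.3641, 0.7957)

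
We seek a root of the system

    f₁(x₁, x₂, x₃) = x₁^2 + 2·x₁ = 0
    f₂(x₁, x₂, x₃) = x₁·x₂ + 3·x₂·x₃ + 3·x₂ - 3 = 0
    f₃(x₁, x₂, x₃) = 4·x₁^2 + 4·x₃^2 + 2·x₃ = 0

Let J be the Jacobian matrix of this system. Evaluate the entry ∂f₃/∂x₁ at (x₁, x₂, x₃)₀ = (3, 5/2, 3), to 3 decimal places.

∂f₃/∂x₁ = 8·x₁.
At (3, 5/2, 3) this is 24.000.

24.000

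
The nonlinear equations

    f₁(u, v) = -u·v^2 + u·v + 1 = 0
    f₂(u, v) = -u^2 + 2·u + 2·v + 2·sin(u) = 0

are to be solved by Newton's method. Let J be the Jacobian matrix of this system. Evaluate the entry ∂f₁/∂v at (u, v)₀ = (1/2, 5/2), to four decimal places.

-2.0000

∂f₁/∂v = -2·u·v + u.
At (1/2, 5/2) this is -2.0000.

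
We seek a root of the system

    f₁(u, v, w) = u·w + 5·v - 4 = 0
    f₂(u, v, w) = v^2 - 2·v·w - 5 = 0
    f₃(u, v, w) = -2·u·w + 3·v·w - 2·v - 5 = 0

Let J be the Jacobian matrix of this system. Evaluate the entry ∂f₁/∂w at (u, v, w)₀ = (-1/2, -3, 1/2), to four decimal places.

-0.5000

∂f₁/∂w = u.
At (-1/2, -3, 1/2) this is -0.5000.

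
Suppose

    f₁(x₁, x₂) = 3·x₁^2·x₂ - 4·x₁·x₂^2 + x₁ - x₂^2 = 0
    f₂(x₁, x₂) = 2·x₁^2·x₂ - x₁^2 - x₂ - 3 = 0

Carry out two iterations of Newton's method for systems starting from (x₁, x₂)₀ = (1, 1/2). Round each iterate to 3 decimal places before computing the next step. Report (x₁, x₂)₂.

At (1, 1/2): F = (1.250, -3.500).
Jacobian J = [[6·x₁·x₂ - 4·x₂^2 + 1, 3·x₁^2 - 8·x₁·x₂ - 2·x₂], [4·x₁·x₂ - 2·x₁, 2·x₁^2 - 1]].
At the point, J = [[3.000, -2.000], [0.000, 1.000]] (det J = 3.000).
Solving J·Δ = −F gives Δ = (1.917, 3.500).
Then the next iterate is (x₁, x₂)₁ = (2.917, 4.000).
Round to (2.917, 4.000) and repeat: F = (-97.66433, 52.56222), J = [[7.008, -75.81733], [40.838, 16.01778]].
Δ = (-0.754, -1.358), so (x₁, x₂)₂ = (2.163, 2.642).

(2.163, 2.642)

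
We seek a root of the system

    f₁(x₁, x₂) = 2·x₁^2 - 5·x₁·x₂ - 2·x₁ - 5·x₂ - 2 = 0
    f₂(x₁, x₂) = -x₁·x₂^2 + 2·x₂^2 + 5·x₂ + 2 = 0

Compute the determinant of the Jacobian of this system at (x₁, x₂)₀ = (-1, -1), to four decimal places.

J = [[4·x₁ - 5·x₂ - 2, -5·x₁ - 5], [-x₂^2, -2·x₁·x₂ + 4·x₂ + 5]].
At the point, J = [[-1.0000, 0.0000], [-1.0000, -1.0000]].
det J = 1.0000.

1.0000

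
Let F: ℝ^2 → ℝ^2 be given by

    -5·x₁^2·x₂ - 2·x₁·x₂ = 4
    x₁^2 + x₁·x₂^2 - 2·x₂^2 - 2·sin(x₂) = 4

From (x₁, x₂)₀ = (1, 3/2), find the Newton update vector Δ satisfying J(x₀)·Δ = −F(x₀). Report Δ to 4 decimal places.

(0.0598, -2.2253)

At (1, 3/2): F = (-14.5000, -7.244990).
Jacobian J = [[-10·x₁·x₂ - 2·x₂, -5·x₁^2 - 2·x₁], [2·x₁ + x₂^2, 2·x₁·x₂ - 4·x₂ - 2·cos(x₂)]].
At the point, J = [[-18.0000, -7.0000], [4.2500, -3.141474]] (det J = 86.296539).
Solving J·Δ = −F gives Δ = (0.0598, -2.2253).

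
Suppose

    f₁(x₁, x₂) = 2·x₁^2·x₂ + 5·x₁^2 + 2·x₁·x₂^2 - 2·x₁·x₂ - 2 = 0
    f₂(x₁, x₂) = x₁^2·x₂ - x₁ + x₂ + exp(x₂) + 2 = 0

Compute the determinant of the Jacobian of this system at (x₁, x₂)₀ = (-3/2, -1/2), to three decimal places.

J = [[4·x₁·x₂ + 10·x₁ + 2·x₂^2 - 2·x₂, 2·x₁^2 + 4·x₁·x₂ - 2·x₁], [2·x₁·x₂ - 1, x₁^2 + exp(x₂) + 1]].
At the point, J = [[-10.500, 10.500], [0.500, 3.85653]].
det J = -45.744.

-45.744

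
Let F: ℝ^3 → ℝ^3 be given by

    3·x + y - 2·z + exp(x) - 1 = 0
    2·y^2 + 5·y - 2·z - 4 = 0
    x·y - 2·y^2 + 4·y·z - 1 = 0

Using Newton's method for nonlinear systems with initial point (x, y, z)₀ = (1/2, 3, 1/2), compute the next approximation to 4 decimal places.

(-0.1229, 1.3283, 0.2906)

At (1/2, 3, 1/2): F = (4.148721, 28.0000, -11.5000).
Jacobian J = [[exp(x) + 3, 1, -2], [0, 4·y + 5, -2], [y, x - 4·y + 4·z, 4·y]].
At the point, J = [[4.648721, 1.0000, -2.0000], [0.0000, 17.0000, -2.0000], [3.0000, -9.5000, 12.0000]] (det J = 956.013435).
Solving J·Δ = −F gives Δ = (-0.6229, -1.6717, -0.2094).
Then the next iterate is (x, y, z)₁ = (-0.1229, 1.3283, 0.2906).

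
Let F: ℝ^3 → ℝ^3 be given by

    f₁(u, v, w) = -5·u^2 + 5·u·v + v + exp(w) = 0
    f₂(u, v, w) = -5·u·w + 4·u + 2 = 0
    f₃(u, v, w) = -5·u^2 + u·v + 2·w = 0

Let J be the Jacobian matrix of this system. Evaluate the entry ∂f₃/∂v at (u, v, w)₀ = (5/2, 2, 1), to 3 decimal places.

2.500

∂f₃/∂v = u.
At (5/2, 2, 1) this is 2.500.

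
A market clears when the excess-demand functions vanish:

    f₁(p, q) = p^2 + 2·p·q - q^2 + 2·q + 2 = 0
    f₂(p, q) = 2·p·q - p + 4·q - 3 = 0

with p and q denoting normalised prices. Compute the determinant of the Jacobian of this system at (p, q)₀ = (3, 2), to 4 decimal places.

88.0000

J = [[2·p + 2·q, 2·p - 2·q + 2], [2·q - 1, 2·p + 4]].
At the point, J = [[10.0000, 4.0000], [3.0000, 10.0000]].
det J = 88.0000.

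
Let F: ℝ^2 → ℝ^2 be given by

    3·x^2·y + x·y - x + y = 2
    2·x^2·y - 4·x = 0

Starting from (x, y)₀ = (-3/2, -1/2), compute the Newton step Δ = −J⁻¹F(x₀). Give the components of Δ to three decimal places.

At (-3/2, -1/2): F = (-3.625, 3.750).
Jacobian J = [[6·x·y + y - 1, 3·x^2 + x + 1], [4·x·y - 4, 2·x^2]].
At the point, J = [[3.000, 6.250], [-1.000, 4.500]] (det J = 19.750).
Solving J·Δ = −F gives Δ = (2.013, -0.386).

(2.013, -0.386)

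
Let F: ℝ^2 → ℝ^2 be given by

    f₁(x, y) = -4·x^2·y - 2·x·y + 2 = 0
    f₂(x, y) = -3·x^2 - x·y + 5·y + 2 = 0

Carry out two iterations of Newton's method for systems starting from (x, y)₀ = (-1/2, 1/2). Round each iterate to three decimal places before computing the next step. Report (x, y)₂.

(-1.654, 0.619)

At (-1/2, 1/2): F = (2.000, 4.000).
Jacobian J = [[-8·x·y - 2·y, -4·x^2 - 2·x], [-6·x - y, -x + 5]].
At the point, J = [[1.000, 0.000], [2.500, 5.500]] (det J = 5.500).
Solving J·Δ = −F gives Δ = (-2.000, 0.182).
Then the next iterate is (x, y)₁ = (-2.500, 0.682).
Round to (-2.500, 0.682) and repeat: F = (-11.640, -11.635), J = [[12.276, -20.000], [14.318, 7.500]].
Δ = (0.846, -0.063), so (x, y)₂ = (-1.654, 0.619).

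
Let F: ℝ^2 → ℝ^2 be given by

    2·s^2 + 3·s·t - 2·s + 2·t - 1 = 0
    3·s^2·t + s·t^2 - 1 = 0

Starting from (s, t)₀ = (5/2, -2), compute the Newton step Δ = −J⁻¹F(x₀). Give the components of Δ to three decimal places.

At (5/2, -2): F = (-12.500, -28.500).
Jacobian J = [[4·s + 3·t - 2, 3·s + 2], [6·s·t + t^2, 3·s^2 + 2·s·t]].
At the point, J = [[2.000, 9.500], [-26.000, 8.750]] (det J = 264.500).
Solving J·Δ = −F gives Δ = (-0.610, 1.444).

(-0.610, 1.444)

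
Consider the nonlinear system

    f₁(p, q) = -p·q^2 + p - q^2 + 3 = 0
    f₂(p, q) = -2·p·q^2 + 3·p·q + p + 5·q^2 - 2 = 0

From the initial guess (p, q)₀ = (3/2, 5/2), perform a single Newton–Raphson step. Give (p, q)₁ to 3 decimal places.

(2.525, 1.179)

At (3/2, 5/2): F = (-11.125, 23.250).
Jacobian J = [[-q^2 + 1, -2·p·q - 2·q], [-2·q^2 + 3·q + 1, -4·p·q + 3·p + 10·q]].
At the point, J = [[-5.250, -12.500], [-4.000, 14.500]] (det J = -126.125).
Solving J·Δ = −F gives Δ = (1.025, -1.321).
Then the next iterate is (p, q)₁ = (2.525, 1.179).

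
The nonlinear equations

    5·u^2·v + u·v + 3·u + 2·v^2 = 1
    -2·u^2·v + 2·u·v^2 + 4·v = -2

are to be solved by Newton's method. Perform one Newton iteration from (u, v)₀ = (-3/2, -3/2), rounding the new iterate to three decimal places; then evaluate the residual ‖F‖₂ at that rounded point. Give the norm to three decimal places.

5.595

At (-3/2, -3/2): F = (-15.625, -4.000).
Jacobian J = [[10·u·v + v + 3, 5·u^2 + u + 4·v], [-4·u·v + 2·v^2, -2·u^2 + 4·u·v + 4]].
At the point, J = [[24.000, 3.750], [-4.500, 8.500]] (det J = 220.875).
Solving J·Δ = −F gives Δ = (0.533, 0.753).
Then the next iterate is (u, v)₁ = (-0.967, -0.747).
Re-evaluating at (-0.967, -0.747): F = (-5.55519, -0.67017), so ‖F‖₂ = 5.595.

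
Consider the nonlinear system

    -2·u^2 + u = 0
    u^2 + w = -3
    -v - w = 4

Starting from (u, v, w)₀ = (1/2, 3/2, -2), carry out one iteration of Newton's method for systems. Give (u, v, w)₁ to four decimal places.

At (1/2, 3/2, -2): F = (0.0000, 1.2500, -3.5000).
Jacobian J = [[-4·u + 1, 0, 0], [2·u, 0, 1], [0, -1, -1]].
At the point, J = [[-1.0000, 0.0000, 0.0000], [1.0000, 0.0000, 1.0000], [0.0000, -1.0000, -1.0000]] (det J = -1.0000).
Solving J·Δ = −F gives Δ = (0.0000, -2.2500, -1.2500).
Then the next iterate is (u, v, w)₁ = (0.5000, -0.7500, -3.2500).

(0.5000, -0.7500, -3.2500)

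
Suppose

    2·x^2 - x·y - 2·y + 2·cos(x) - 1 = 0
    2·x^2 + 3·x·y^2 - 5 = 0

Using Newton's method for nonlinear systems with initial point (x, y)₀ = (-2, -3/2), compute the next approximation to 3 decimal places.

At (-2, -3/2): F = (6.16771, -10.500).
Jacobian J = [[4·x - y - 2·sin(x), -x - 2], [4·x + 3·y^2, 6·x·y]].
At the point, J = [[-4.68141, 0.000], [-1.250, 18.000]] (det J = -84.26529).
Solving J·Δ = −F gives Δ = (1.317, 0.675).
Then the next iterate is (x, y)₁ = (-0.683, -0.825).

(-0.683, -0.825)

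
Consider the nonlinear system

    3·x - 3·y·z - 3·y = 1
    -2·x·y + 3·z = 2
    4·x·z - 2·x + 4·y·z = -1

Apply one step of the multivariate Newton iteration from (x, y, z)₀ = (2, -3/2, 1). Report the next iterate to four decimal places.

(4.3333, -0.6500, -2.5333)

At (2, -3/2, 1): F = (14.0000, 7.0000, -1.0000).
Jacobian J = [[3, -3·z - 3, -3·y], [-2·y, -2·x, 3], [4·z - 2, 4·z, 4·x + 4·y]].
At the point, J = [[3.0000, -6.0000, 4.5000], [3.0000, -4.0000, 3.0000], [2.0000, 4.0000, 2.0000]] (det J = 30.0000).
Solving J·Δ = −F gives Δ = (2.3333, 0.8500, -3.5333).
Then the next iterate is (x, y, z)₁ = (4.3333, -0.6500, -2.5333).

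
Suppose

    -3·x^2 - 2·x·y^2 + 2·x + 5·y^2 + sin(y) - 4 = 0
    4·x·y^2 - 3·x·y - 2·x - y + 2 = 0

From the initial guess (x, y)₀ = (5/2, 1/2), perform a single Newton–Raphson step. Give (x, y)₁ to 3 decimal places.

(1.296, 1.660)

At (5/2, 1/2): F = (-17.27057, -4.750).
Jacobian J = [[-6·x - 2·y^2 + 2, -4·x·y + 10·y + cos(y)], [4·y^2 - 3·y - 2, 8·x·y - 3·x - 1]].
At the point, J = [[-13.500, 0.87758], [-2.500, 1.500]] (det J = -18.05604).
Solving J·Δ = −F gives Δ = (-1.204, 1.160).
Then the next iterate is (x, y)₁ = (1.296, 1.660).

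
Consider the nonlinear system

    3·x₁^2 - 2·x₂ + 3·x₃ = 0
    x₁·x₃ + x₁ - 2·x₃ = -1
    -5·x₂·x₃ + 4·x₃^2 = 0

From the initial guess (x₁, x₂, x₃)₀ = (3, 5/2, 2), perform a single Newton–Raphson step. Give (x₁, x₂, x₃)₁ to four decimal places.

At (3, 5/2, 2): F = (28.0000, 6.0000, -9.0000).
Jacobian J = [[6·x₁, -2, 3], [x₃ + 1, 0, x₁ - 2], [0, -5·x₃, -5·x₂ + 8·x₃]].
At the point, J = [[18.0000, -2.0000, 3.0000], [3.0000, 0.0000, 1.0000], [0.0000, -10.0000, 3.5000]] (det J = 111.0000).
Solving J·Δ = −F gives Δ = (-1.4414, -1.4865, -1.6757).
Then the next iterate is (x₁, x₂, x₃)₁ = (1.5586, 1.0135, 0.3243).

(1.5586, 1.0135, 0.3243)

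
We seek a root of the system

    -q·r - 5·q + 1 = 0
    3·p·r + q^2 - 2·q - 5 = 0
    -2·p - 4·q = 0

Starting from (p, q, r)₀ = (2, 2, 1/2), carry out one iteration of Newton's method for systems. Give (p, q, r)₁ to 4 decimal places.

(0.6857, -0.3429, 1.9429)

At (2, 2, 1/2): F = (-10.0000, -2.0000, -12.0000).
Jacobian J = [[0, -r - 5, -q], [3·r, 2·q - 2, 3·p], [-2, -4, 0]].
At the point, J = [[0.0000, -5.5000, -2.0000], [1.5000, 2.0000, 6.0000], [-2.0000, -4.0000, 0.0000]] (det J = 70.0000).
Solving J·Δ = −F gives Δ = (-1.3143, -2.3429, 1.4429).
Then the next iterate is (p, q, r)₁ = (0.6857, -0.3429, 1.9429).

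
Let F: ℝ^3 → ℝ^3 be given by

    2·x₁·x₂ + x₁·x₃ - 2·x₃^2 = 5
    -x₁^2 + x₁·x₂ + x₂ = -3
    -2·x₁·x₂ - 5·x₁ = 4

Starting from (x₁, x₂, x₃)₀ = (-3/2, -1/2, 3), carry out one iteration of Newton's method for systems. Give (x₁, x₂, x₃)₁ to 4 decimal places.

At (-3/2, -1/2, 3): F = (-26.0000, 1.0000, 2.0000).
Jacobian J = [[2·x₂ + x₃, 2·x₁, x₁ - 4·x₃], [-2·x₁ + x₂, x₁ + 1, 0], [-2·x₂ - 5, -2·x₁, 0]].
At the point, J = [[2.0000, -3.0000, -13.5000], [2.5000, -0.5000, 0.0000], [-4.0000, 3.0000, 0.0000]] (det J = -74.2500).
Solving J·Δ = −F gives Δ = (-0.7273, -1.6364, -1.6700).
Then the next iterate is (x₁, x₂, x₃)₁ = (-2.2273, -2.1364, 1.3300).

(-2.2273, -2.1364, 1.3300)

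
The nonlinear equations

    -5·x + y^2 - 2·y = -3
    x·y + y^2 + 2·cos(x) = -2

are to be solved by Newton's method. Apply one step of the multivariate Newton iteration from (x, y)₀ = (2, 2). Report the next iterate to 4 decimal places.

(0.0129, 0.5321)

At (2, 2): F = (-7.0000, 9.167706).
Jacobian J = [[-5, 2·y - 2], [y - 2·sin(x), x + 2·y]].
At the point, J = [[-5.0000, 2.0000], [0.181405, 6.0000]] (det J = -30.362810).
Solving J·Δ = −F gives Δ = (-1.9871, -1.4679).
Then the next iterate is (x, y)₁ = (0.0129, 0.5321).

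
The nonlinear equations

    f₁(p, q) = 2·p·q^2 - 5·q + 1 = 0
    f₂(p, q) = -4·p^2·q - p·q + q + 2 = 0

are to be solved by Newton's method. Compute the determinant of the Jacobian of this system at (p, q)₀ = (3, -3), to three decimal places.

J = [[2·q^2, 4·p·q - 5], [-8·p·q - q, -4·p^2 - p + 1]].
At the point, J = [[18.000, -41.000], [75.000, -38.000]].
det J = 2391.000.

2391.000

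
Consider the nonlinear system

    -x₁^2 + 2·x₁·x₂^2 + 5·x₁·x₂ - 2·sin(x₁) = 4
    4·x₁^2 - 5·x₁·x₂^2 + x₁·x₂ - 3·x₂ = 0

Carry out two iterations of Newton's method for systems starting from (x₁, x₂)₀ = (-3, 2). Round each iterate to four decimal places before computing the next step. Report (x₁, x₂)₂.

At (-3, 2): F = (-66.717760, 84.0000).
Jacobian J = [[-2·x₁ + 2·x₂^2 + 5·x₂ - 2·cos(x₁), 4·x₁·x₂ + 5·x₁], [8·x₁ - 5·x₂^2 + x₂, -10·x₁·x₂ + x₁ - 3]].
At the point, J = [[25.979985, -39.0000], [-42.0000, 54.0000]] (det J = -235.080810).
Solving J·Δ = −F gives Δ = (-1.3900, -2.6367).
Then the next iterate is (x₁, x₂)₁ = (-4.3900, -0.6367).
Round to (-4.3900, -0.6367) and repeat: F = (-14.752794, 90.691855), J = [[7.040941, -10.769548], [-37.783634, -35.341130]].
Δ = (2.2846, 0.1237), so (x₁, x₂)₂ = (-2.1054, -0.5130).

(-2.1054, -0.5130)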